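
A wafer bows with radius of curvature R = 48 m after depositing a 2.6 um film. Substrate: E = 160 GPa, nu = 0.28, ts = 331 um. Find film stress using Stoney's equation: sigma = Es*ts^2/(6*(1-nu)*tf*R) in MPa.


Step 1: Compute numerator: Es * ts^2 = 160 * 331^2 = 17529760 (GPa*um^2)
Step 2: Compute denominator (R in um): 6*(1-nu)*tf*R = 6*0.72*2.6*48e6 = 539136000.0 (um^2)
Step 3: sigma (GPa) = 17529760 / 539136000.0 = 3.2515e-02 GPa
Step 4: Convert to MPa (x1000): sigma = 32.5 MPa


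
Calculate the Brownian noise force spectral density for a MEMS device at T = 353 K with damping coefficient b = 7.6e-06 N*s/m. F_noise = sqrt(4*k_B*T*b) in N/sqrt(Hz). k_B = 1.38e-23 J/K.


Step 1: Compute 4 * k_B * T * b
= 4 * 1.38e-23 * 353 * 7.6e-06
= 1.4809e-25 N^2/Hz
Step 2: F_noise = sqrt(1.4809e-25)
F_noise = 3.85e-13 N/sqrt(Hz)


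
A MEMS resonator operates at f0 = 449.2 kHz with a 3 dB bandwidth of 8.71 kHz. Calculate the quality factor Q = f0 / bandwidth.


Step 1: Q = f0 / bandwidth
Step 2: Q = 449.2 / 8.71
Q = 51.6


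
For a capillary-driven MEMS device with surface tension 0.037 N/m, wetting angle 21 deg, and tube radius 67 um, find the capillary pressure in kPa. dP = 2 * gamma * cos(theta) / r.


Step 1: cos(21 deg) = 0.9336
Step 2: Convert r to m: r = 67e-6 m
Step 3: dP = 2 * 0.037 * 0.9336 / 67e-6 = 1031.1 Pa
Step 4: Convert Pa to kPa (divide by 1000).
dP = 1.03 kPa


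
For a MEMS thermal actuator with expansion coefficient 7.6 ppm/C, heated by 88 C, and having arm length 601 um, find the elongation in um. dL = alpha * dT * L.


Step 1: Convert CTE: alpha = 7.6 ppm/C = 7.6e-6 /C
Step 2: dL = 7.6e-6 * 88 * 601
dL = 0.4019 um


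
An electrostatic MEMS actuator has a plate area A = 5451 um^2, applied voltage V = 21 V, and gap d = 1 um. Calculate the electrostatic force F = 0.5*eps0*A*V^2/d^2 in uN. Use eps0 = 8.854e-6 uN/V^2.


Step 1: Identify parameters.
eps0 = 8.854e-6 uN/V^2, A = 5451 um^2, V = 21 V, d = 1 um
Step 2: Compute V^2 = 21^2 = 441
Step 3: Compute d^2 = 1^2 = 1
Step 4: F = 0.5 * 8.854e-6 * 5451 * 441 / 1
F = 10.642 uN


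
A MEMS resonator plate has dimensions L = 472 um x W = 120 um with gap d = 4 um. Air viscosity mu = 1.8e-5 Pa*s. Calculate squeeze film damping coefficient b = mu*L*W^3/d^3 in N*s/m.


Step 1: Convert to SI.
L = 472e-6 m, W = 120e-6 m, d = 4e-6 m
Step 2: W^3 = (120e-6)^3 = 1.73e-12 m^3
Step 3: d^3 = (4e-6)^3 = 6.40e-17 m^3
Step 4: b = 1.8e-5 * 472e-6 * 1.73e-12 / 6.40e-17
b = 2.29e-04 N*s/m


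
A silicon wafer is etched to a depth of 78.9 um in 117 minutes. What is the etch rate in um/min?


Step 1: Etch rate = depth / time
Step 2: rate = 78.9 / 117
rate = 0.674 um/min


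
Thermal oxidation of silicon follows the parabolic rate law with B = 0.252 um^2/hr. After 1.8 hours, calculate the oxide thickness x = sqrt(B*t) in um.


Step 1: Compute B*t = 0.252 * 1.8 = 0.4536
Step 2: x = sqrt(0.4536)
x = 0.673 um


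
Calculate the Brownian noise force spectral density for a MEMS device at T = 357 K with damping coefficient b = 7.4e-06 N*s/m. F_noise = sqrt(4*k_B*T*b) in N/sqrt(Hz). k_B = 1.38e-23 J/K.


Step 1: Compute 4 * k_B * T * b
= 4 * 1.38e-23 * 357 * 7.4e-06
= 1.4583e-25 N^2/Hz
Step 2: F_noise = sqrt(1.4583e-25)
F_noise = 3.82e-13 N/sqrt(Hz)


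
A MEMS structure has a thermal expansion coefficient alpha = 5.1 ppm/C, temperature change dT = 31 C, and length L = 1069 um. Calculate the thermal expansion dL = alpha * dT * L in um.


Step 1: Convert CTE: alpha = 5.1 ppm/C = 5.1e-6 /C
Step 2: dL = 5.1e-6 * 31 * 1069
dL = 0.169 um


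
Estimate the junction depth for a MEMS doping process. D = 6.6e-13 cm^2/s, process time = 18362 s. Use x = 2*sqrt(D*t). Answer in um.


Step 1: Compute D*t = 6.6e-13 * 18362 = 1.211892e-08 cm^2
Step 2: sqrt(D*t) = 1.10086e-04 cm
Step 3: x = 2 * 1.10086e-04 cm = 2.20172e-04 cm
Step 4: Convert to um (1 cm = 1e4 um): x = 2.202 um


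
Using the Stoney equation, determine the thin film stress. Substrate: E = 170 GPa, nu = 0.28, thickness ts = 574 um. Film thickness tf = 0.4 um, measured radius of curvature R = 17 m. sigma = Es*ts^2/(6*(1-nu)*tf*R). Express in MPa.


Step 1: Compute numerator: Es * ts^2 = 170 * 574^2 = 56010920 (GPa*um^2)
Step 2: Compute denominator (R in um): 6*(1-nu)*tf*R = 6*0.72*0.4*17e6 = 29376000.0 (um^2)
Step 3: sigma (GPa) = 56010920 / 29376000.0 = 1.90669e+00 GPa
Step 4: Convert to MPa (x1000): sigma = 1906.7 MPa


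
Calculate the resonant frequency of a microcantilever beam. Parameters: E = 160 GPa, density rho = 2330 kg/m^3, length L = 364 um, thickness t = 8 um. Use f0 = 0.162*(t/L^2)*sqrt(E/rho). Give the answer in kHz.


Step 1: Convert units to SI.
t_SI = 8e-6 m, L_SI = 364e-6 m
Step 2: Calculate sqrt(E/rho).
sqrt(160e9 / 2330) = 8286.71 m/s
Step 3: Compute f0.
f0 = 0.162 * 8e-6 / (364e-6)^2 * 8286.71 = 81055.9 Hz = 81.06 kHz


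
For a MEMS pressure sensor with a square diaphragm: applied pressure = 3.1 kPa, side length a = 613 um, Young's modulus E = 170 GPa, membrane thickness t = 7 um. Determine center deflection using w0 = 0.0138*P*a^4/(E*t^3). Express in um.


Step 1: Convert pressure to compatible units (E is in GPa, so P in GPa).
P = 3.1 kPa = 3.1e-6 GPa
Step 2: Compute numerator: 0.0138 * P * a^4.
a^4 = 613^4 = 141202341361
numerator = 0.0138 * 3.1e-6 * 141202341361 = 6.04064e+03
Step 3: Compute denominator: E * t^3 = 170 * 7^3 = 58310
Step 4: w0 = numerator / denominator = 6.04064e+03 / 58310 = 0.1036 um


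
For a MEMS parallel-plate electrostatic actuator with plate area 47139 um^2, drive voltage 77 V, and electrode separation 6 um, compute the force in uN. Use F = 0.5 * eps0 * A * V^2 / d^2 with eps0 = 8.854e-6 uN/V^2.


Step 1: Identify parameters.
eps0 = 8.854e-6 uN/V^2, A = 47139 um^2, V = 77 V, d = 6 um
Step 2: Compute V^2 = 77^2 = 5929
Step 3: Compute d^2 = 6^2 = 36
Step 4: F = 0.5 * 8.854e-6 * 47139 * 5929 / 36
F = 34.369 uN


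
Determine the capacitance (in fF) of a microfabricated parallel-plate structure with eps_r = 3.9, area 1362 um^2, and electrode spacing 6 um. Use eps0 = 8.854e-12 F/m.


Step 1: Convert area to m^2: A = 1362e-12 m^2
Step 2: Convert gap to m: d = 6e-6 m
Step 3: C = eps0 * eps_r * A / d
C = 8.854e-12 * 3.9 * 1362e-12 / 6e-6
Step 4: Convert to fF (multiply by 1e15).
C = 7.84 fF


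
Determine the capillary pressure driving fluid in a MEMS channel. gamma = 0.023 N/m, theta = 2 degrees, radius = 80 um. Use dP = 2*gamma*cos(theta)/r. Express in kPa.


Step 1: cos(2 deg) = 0.9994
Step 2: Convert r to m: r = 80e-6 m
Step 3: dP = 2 * 0.023 * 0.9994 / 80e-6 = 574.7 Pa
Step 4: Convert Pa to kPa (divide by 1000).
dP = 0.57 kPa


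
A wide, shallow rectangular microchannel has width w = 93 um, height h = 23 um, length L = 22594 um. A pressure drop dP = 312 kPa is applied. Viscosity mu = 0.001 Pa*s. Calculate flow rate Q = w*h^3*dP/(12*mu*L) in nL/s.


Step 1: Convert all dimensions to SI (meters).
w = 93e-6 m, h = 23e-6 m, L = 22594e-6 m, dP = 312e3 Pa
Step 2: Q = w * h^3 * dP / (12 * mu * L)
Q = 93e-6 * (23e-6)^3 * 312e3 / (12 * 0.001 * 22594e-6) = 1.30210702e-09 m^3/s
Step 3: Convert Q from m^3/s to nL/s (1 m^3 = 1e12 nL, so multiply by 1e12).
Q = 1302.107 nL/s


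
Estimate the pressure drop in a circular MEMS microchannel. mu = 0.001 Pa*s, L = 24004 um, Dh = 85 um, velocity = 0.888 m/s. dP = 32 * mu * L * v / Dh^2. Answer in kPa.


Step 1: Convert to SI: L = 24004e-6 m, Dh = 85e-6 m
Step 2: dP = 32 * 0.001 * 24004e-6 * 0.888 / (85e-6)^2
Step 3: dP = 94407.98 Pa
Step 4: Convert to kPa: dP = 94.41 kPa


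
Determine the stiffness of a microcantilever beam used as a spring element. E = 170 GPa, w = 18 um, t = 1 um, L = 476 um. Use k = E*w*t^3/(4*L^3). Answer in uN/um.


Step 1: Convert E to consistent units (1 GPa = 1000 uN/um^2).
E = 170 GPa = 170000 uN/um^2
Step 2: Compute t^3 = 1^3 = 1
Step 3: Compute L^3 = 476^3 = 107850176
Step 4: k = 170000 * 18 * 1 / (4 * 107850176)
k = 0.0071 uN/um


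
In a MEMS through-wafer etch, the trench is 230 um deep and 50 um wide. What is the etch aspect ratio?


Step 1: AR = depth / width
Step 2: AR = 230 / 50
AR = 4.6


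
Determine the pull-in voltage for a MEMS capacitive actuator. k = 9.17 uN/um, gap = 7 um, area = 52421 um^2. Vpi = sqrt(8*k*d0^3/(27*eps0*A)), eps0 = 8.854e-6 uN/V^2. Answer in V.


Step 1: Compute numerator: 8 * k * d0^3 = 8 * 9.17 * 7^3 = 25162.48
Step 2: Compute denominator: 27 * eps0 * A = 27 * 8.854e-6 * 52421 = 12.531659
Step 3: Vpi = sqrt(25162.48 / 12.531659)
Vpi = 44.81 V


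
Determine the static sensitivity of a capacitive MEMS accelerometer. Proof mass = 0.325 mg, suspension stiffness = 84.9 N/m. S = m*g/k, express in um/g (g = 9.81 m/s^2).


Step 1: Convert mass: m = 0.325 mg = 3.25e-07 kg
Step 2: S = m * g / k = 3.25e-07 * 9.81 / 84.9
Step 3: S = 3.76e-08 m/g
Step 4: Convert to um/g: S = 0.038 um/g


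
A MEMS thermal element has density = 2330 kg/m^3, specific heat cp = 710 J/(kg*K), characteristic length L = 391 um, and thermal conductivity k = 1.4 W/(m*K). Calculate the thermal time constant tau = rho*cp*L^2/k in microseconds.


Step 1: Convert L to m: L = 391e-6 m
Step 2: L^2 = (391e-6)^2 = 1.52881e-07 m^2
Step 3: tau = 2330 * 710 * 1.52881e-07 / 1.4 = 1.8065074164e-01 s
Step 4: Convert to microseconds (multiply by 1e6).
tau = 180650.742 us


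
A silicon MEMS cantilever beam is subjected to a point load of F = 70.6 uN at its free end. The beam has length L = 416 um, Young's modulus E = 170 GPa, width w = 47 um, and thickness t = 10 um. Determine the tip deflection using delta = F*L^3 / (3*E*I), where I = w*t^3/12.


Step 1: Calculate the second moment of area.
I = w * t^3 / 12 = 47 * 10^3 / 12 = 3916.6667 um^4
Step 2: Convert E to consistent units (1 GPa = 1000 uN/um^2).
E = 170 GPa = 170000 uN/um^2
Step 3: Calculate tip deflection.
delta = F * L^3 / (3 * E * I)
delta = 70.6 * 416^3 / (3 * 170000 * 3916.6667)
delta = 2.5445 um


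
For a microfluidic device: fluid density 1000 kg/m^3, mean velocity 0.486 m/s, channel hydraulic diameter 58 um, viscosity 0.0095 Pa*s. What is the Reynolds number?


Step 1: Convert Dh to meters: Dh = 58e-6 m
Step 2: Re = rho * v * Dh / mu
Re = 1000 * 0.486 * 58e-6 / 0.0095
Re = 2.967


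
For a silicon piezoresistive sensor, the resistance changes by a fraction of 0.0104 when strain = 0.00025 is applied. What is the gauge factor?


Step 1: Identify values.
dR/R = 0.0104, strain = 0.00025
Step 2: GF = (dR/R) / strain = 0.0104 / 0.00025
GF = 41.6


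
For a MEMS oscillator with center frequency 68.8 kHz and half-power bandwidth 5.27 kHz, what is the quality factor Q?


Step 1: Q = f0 / bandwidth
Step 2: Q = 68.8 / 5.27
Q = 13.1


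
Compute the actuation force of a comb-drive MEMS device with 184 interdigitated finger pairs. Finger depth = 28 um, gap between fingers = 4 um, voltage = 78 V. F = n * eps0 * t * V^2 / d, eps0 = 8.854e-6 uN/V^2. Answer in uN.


Step 1: Parameters: n=184, eps0=8.854e-6 uN/V^2, t=28 um, V=78 V, d=4 um
Step 2: V^2 = 6084
Step 3: F = 184 * 8.854e-6 * 28 * 6084 / 4
F = 69.382 uN


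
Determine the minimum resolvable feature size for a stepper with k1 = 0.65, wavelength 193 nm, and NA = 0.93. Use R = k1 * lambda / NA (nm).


Step 1: Identify values: k1 = 0.65, lambda = 193 nm, NA = 0.93
Step 2: R = k1 * lambda / NA
R = 0.65 * 193 / 0.93
R = 134.9 nm


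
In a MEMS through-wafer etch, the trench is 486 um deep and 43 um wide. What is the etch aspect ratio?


Step 1: AR = depth / width
Step 2: AR = 486 / 43
AR = 11.3


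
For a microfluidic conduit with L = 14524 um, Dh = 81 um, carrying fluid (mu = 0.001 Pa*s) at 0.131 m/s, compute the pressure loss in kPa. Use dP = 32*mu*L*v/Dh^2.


Step 1: Convert to SI: L = 14524e-6 m, Dh = 81e-6 m
Step 2: dP = 32 * 0.001 * 14524e-6 * 0.131 / (81e-6)^2
Step 3: dP = 9279.78 Pa
Step 4: Convert to kPa: dP = 9.28 kPa


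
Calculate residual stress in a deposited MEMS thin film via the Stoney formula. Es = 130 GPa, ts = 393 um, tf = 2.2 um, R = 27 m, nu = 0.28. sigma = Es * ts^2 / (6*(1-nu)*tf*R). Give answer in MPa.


Step 1: Compute numerator: Es * ts^2 = 130 * 393^2 = 20078370 (GPa*um^2)
Step 2: Compute denominator (R in um): 6*(1-nu)*tf*R = 6*0.72*2.2*27e6 = 256608000.0 (um^2)
Step 3: sigma (GPa) = 20078370 / 256608000.0 = 7.8245e-02 GPa
Step 4: Convert to MPa (x1000): sigma = 78.2 MPa


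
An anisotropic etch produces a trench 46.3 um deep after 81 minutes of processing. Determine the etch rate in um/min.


Step 1: Etch rate = depth / time
Step 2: rate = 46.3 / 81
rate = 0.572 um/min


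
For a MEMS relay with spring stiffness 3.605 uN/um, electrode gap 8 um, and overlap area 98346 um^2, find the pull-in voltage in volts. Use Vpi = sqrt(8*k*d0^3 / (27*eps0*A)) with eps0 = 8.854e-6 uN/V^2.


Step 1: Compute numerator: 8 * k * d0^3 = 8 * 3.605 * 8^3 = 14766.08
Step 2: Compute denominator: 27 * eps0 * A = 27 * 8.854e-6 * 98346 = 23.510398
Step 3: Vpi = sqrt(14766.08 / 23.510398)
Vpi = 25.06 V


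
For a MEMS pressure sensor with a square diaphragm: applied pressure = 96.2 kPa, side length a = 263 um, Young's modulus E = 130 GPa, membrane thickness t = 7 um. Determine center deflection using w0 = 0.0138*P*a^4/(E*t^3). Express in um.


Step 1: Convert pressure to compatible units (E is in GPa, so P in GPa).
P = 96.2 kPa = 96.2e-6 GPa
Step 2: Compute numerator: 0.0138 * P * a^4.
a^4 = 263^4 = 4784350561
numerator = 0.0138 * 96.2e-6 * 4784350561 = 6.35151e+03
Step 3: Compute denominator: E * t^3 = 130 * 7^3 = 44590
Step 4: w0 = numerator / denominator = 6.35151e+03 / 44590 = 0.1424 um


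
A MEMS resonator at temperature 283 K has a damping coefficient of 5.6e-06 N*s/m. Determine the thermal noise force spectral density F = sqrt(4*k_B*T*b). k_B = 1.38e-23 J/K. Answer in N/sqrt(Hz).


Step 1: Compute 4 * k_B * T * b
= 4 * 1.38e-23 * 283 * 5.6e-06
= 8.7481e-26 N^2/Hz
Step 2: F_noise = sqrt(8.7481e-26)
F_noise = 2.96e-13 N/sqrt(Hz)


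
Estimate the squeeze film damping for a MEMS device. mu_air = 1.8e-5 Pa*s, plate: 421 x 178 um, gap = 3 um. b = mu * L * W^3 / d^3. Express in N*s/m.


Step 1: Convert to SI.
L = 421e-6 m, W = 178e-6 m, d = 3e-6 m
Step 2: W^3 = (178e-6)^3 = 5.64e-12 m^3
Step 3: d^3 = (3e-6)^3 = 2.70e-17 m^3
Step 4: b = 1.8e-5 * 421e-6 * 5.64e-12 / 2.70e-17
b = 1.58e-03 N*s/m


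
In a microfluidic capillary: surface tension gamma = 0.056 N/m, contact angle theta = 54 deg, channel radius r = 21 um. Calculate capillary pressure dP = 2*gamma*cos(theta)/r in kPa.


Step 1: cos(54 deg) = 0.5878
Step 2: Convert r to m: r = 21e-6 m
Step 3: dP = 2 * 0.056 * 0.5878 / 21e-6 = 3134.9 Pa
Step 4: Convert Pa to kPa (divide by 1000).
dP = 3.13 kPa


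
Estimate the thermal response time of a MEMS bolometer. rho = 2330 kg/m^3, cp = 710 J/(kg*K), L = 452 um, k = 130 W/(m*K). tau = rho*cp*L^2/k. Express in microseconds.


Step 1: Convert L to m: L = 452e-6 m
Step 2: L^2 = (452e-6)^2 = 2.04304e-07 m^2
Step 3: tau = 2330 * 710 * 2.04304e-07 / 130 = 2.59984698e-03 s
Step 4: Convert to microseconds (multiply by 1e6).
tau = 2599.847 us


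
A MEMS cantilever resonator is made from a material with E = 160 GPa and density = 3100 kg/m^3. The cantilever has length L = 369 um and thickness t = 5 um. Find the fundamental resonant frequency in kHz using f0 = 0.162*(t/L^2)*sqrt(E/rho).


Step 1: Convert units to SI.
t_SI = 5e-6 m, L_SI = 369e-6 m
Step 2: Calculate sqrt(E/rho).
sqrt(160e9 / 3100) = 7184.21 m/s
Step 3: Compute f0.
f0 = 0.162 * 5e-6 / (369e-6)^2 * 7184.21 = 42737.7 Hz = 42.74 kHz


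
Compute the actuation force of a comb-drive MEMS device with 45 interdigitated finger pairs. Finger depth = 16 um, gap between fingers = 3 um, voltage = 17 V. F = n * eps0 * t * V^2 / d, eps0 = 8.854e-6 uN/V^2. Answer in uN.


Step 1: Parameters: n=45, eps0=8.854e-6 uN/V^2, t=16 um, V=17 V, d=3 um
Step 2: V^2 = 289
Step 3: F = 45 * 8.854e-6 * 16 * 289 / 3
F = 0.614 uN


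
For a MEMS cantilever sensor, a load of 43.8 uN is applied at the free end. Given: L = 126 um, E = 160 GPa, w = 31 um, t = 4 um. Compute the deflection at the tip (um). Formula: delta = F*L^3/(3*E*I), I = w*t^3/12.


Step 1: Calculate the second moment of area.
I = w * t^3 / 12 = 31 * 4^3 / 12 = 165.3333 um^4
Step 2: Convert E to consistent units (1 GPa = 1000 uN/um^2).
E = 160 GPa = 160000 uN/um^2
Step 3: Calculate tip deflection.
delta = F * L^3 / (3 * E * I)
delta = 43.8 * 126^3 / (3 * 160000 * 165.3333)
delta = 1.104 um


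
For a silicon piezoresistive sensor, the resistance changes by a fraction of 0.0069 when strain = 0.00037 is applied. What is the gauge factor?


Step 1: Identify values.
dR/R = 0.0069, strain = 0.00037
Step 2: GF = (dR/R) / strain = 0.0069 / 0.00037
GF = 18.6


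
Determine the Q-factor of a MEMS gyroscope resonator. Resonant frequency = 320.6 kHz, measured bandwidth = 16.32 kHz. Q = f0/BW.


Step 1: Q = f0 / bandwidth
Step 2: Q = 320.6 / 16.32
Q = 19.6


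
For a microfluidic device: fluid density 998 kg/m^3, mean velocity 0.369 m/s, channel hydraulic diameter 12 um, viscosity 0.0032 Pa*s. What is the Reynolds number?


Step 1: Convert Dh to meters: Dh = 12e-6 m
Step 2: Re = rho * v * Dh / mu
Re = 998 * 0.369 * 12e-6 / 0.0032
Re = 1.381


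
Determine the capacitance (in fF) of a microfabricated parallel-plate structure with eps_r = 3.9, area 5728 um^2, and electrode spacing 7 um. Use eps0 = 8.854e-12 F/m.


Step 1: Convert area to m^2: A = 5728e-12 m^2
Step 2: Convert gap to m: d = 7e-6 m
Step 3: C = eps0 * eps_r * A / d
C = 8.854e-12 * 3.9 * 5728e-12 / 7e-6
Step 4: Convert to fF (multiply by 1e15).
C = 28.26 fF


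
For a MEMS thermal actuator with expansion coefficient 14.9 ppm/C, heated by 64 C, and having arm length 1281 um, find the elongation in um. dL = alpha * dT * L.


Step 1: Convert CTE: alpha = 14.9 ppm/C = 14.9e-6 /C
Step 2: dL = 14.9e-6 * 64 * 1281
dL = 1.2216 um


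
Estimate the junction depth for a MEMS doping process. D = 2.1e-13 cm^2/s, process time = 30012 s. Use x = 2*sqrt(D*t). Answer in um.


Step 1: Compute D*t = 2.1e-13 * 30012 = 6.30252e-09 cm^2
Step 2: sqrt(D*t) = 7.93884e-05 cm
Step 3: x = 2 * 7.93884e-05 cm = 1.587768e-04 cm
Step 4: Convert to um (1 cm = 1e4 um): x = 1.588 um


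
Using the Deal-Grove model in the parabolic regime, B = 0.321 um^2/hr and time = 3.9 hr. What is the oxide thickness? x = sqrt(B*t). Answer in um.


Step 1: Compute B*t = 0.321 * 3.9 = 1.2519
Step 2: x = sqrt(1.2519)
x = 1.119 um


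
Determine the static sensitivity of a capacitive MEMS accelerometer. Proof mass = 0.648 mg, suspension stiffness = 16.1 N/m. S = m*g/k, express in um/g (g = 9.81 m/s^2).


Step 1: Convert mass: m = 0.648 mg = 6.48e-07 kg
Step 2: S = m * g / k = 6.48e-07 * 9.81 / 16.1
Step 3: S = 3.95e-07 m/g
Step 4: Convert to um/g: S = 0.395 um/g


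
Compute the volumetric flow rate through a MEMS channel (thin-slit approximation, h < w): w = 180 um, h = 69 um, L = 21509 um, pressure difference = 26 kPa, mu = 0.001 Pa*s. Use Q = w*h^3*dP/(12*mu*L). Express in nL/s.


Step 1: Convert all dimensions to SI (meters).
w = 180e-6 m, h = 69e-6 m, L = 21509e-6 m, dP = 26e3 Pa
Step 2: Q = w * h^3 * dP / (12 * mu * L)
Q = 180e-6 * (69e-6)^3 * 26e3 / (12 * 0.001 * 21509e-6) = 5.95650704e-09 m^3/s
Step 3: Convert Q from m^3/s to nL/s (1 m^3 = 1e12 nL, so multiply by 1e12).
Q = 5956.507 nL/s


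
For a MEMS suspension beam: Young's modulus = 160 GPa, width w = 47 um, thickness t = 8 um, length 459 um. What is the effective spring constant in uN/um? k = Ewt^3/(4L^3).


Step 1: Convert E to consistent units (1 GPa = 1000 uN/um^2).
E = 160 GPa = 160000 uN/um^2
Step 2: Compute t^3 = 8^3 = 512
Step 3: Compute L^3 = 459^3 = 96702579
Step 4: k = 160000 * 47 * 512 / (4 * 96702579)
k = 9.9538 uN/um


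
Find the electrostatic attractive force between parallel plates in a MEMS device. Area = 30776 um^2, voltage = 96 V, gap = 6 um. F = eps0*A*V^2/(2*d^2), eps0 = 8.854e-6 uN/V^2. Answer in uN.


Step 1: Identify parameters.
eps0 = 8.854e-6 uN/V^2, A = 30776 um^2, V = 96 V, d = 6 um
Step 2: Compute V^2 = 96^2 = 9216
Step 3: Compute d^2 = 6^2 = 36
Step 4: F = 0.5 * 8.854e-6 * 30776 * 9216 / 36
F = 34.879 uN


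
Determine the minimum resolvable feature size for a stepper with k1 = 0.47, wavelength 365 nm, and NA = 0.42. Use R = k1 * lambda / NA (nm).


Step 1: Identify values: k1 = 0.47, lambda = 365 nm, NA = 0.42
Step 2: R = k1 * lambda / NA
R = 0.47 * 365 / 0.42
R = 408.5 nm


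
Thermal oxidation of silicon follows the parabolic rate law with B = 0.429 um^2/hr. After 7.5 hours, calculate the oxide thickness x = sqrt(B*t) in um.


Step 1: Compute B*t = 0.429 * 7.5 = 3.2175
Step 2: x = sqrt(3.2175)
x = 1.794 um


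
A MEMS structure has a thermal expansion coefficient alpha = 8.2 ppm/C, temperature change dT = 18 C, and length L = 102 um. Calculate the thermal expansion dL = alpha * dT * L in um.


Step 1: Convert CTE: alpha = 8.2 ppm/C = 8.2e-6 /C
Step 2: dL = 8.2e-6 * 18 * 102
dL = 0.0151 um


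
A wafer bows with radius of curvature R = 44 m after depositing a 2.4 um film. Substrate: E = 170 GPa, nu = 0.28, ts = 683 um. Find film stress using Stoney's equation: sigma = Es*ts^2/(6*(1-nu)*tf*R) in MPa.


Step 1: Compute numerator: Es * ts^2 = 170 * 683^2 = 79303130 (GPa*um^2)
Step 2: Compute denominator (R in um): 6*(1-nu)*tf*R = 6*0.72*2.4*44e6 = 456192000.0 (um^2)
Step 3: sigma (GPa) = 79303130 / 456192000.0 = 1.73837e-01 GPa
Step 4: Convert to MPa (x1000): sigma = 173.8 MPa


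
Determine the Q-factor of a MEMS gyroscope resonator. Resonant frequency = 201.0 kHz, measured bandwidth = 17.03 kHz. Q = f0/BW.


Step 1: Q = f0 / bandwidth
Step 2: Q = 201.0 / 17.03
Q = 11.8


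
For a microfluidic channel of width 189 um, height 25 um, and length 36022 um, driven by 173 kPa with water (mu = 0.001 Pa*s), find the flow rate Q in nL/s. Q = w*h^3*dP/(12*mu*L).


Step 1: Convert all dimensions to SI (meters).
w = 189e-6 m, h = 25e-6 m, L = 36022e-6 m, dP = 173e3 Pa
Step 2: Q = w * h^3 * dP / (12 * mu * L)
Q = 189e-6 * (25e-6)^3 * 173e3 / (12 * 0.001 * 36022e-6) = 1.18189492e-09 m^3/s
Step 3: Convert Q from m^3/s to nL/s (1 m^3 = 1e12 nL, so multiply by 1e12).
Q = 1181.895 nL/s


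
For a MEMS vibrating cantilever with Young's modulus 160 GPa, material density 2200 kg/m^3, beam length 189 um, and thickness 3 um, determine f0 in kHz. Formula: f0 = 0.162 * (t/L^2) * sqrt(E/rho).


Step 1: Convert units to SI.
t_SI = 3e-6 m, L_SI = 189e-6 m
Step 2: Calculate sqrt(E/rho).
sqrt(160e9 / 2200) = 8528.03 m/s
Step 3: Compute f0.
f0 = 0.162 * 3e-6 / (189e-6)^2 * 8528.03 = 116027.6 Hz = 116.03 kHz


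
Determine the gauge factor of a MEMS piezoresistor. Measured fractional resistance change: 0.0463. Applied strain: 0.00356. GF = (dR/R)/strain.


Step 1: Identify values.
dR/R = 0.0463, strain = 0.00356
Step 2: GF = (dR/R) / strain = 0.0463 / 0.00356
GF = 13.0


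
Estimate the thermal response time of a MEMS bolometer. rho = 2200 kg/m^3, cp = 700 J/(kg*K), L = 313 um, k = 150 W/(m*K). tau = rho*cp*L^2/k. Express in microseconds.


Step 1: Convert L to m: L = 313e-6 m
Step 2: L^2 = (313e-6)^2 = 9.7969e-08 m^2
Step 3: tau = 2200 * 700 * 9.7969e-08 / 150 = 1.00581507e-03 s
Step 4: Convert to microseconds (multiply by 1e6).
tau = 1005.815 us


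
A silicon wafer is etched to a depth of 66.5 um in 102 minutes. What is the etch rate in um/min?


Step 1: Etch rate = depth / time
Step 2: rate = 66.5 / 102
rate = 0.652 um/min


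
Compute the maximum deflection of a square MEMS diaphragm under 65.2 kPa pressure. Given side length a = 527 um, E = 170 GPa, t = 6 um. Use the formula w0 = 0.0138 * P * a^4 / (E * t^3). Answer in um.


Step 1: Convert pressure to compatible units (E is in GPa, so P in GPa).
P = 65.2 kPa = 65.2e-6 GPa
Step 2: Compute numerator: 0.0138 * P * a^4.
a^4 = 527^4 = 77133397441
numerator = 0.0138 * 65.2e-6 * 77133397441 = 6.9402e+04
Step 3: Compute denominator: E * t^3 = 170 * 6^3 = 36720
Step 4: w0 = numerator / denominator = 6.9402e+04 / 36720 = 1.89 um


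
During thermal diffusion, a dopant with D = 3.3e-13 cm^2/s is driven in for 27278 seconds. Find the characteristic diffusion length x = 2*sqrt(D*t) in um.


Step 1: Compute D*t = 3.3e-13 * 27278 = 9.00174e-09 cm^2
Step 2: sqrt(D*t) = 9.48775e-05 cm
Step 3: x = 2 * 9.48775e-05 cm = 1.89755e-04 cm
Step 4: Convert to um (1 cm = 1e4 um): x = 1.898 um


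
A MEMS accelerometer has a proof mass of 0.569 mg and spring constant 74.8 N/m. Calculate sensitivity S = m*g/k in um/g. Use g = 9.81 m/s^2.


Step 1: Convert mass: m = 0.569 mg = 5.69e-07 kg
Step 2: S = m * g / k = 5.69e-07 * 9.81 / 74.8
Step 3: S = 7.46e-08 m/g
Step 4: Convert to um/g: S = 0.075 um/g


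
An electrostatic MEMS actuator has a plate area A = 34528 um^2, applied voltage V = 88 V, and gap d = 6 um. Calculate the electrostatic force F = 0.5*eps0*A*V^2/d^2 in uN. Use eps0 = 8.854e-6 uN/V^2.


Step 1: Identify parameters.
eps0 = 8.854e-6 uN/V^2, A = 34528 um^2, V = 88 V, d = 6 um
Step 2: Compute V^2 = 88^2 = 7744
Step 3: Compute d^2 = 6^2 = 36
Step 4: F = 0.5 * 8.854e-6 * 34528 * 7744 / 36
F = 32.881 uN


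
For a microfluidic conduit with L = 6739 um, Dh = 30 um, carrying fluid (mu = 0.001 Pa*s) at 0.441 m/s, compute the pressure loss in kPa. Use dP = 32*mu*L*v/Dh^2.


Step 1: Convert to SI: L = 6739e-6 m, Dh = 30e-6 m
Step 2: dP = 32 * 0.001 * 6739e-6 * 0.441 / (30e-6)^2
Step 3: dP = 105667.52 Pa
Step 4: Convert to kPa: dP = 105.67 kPa


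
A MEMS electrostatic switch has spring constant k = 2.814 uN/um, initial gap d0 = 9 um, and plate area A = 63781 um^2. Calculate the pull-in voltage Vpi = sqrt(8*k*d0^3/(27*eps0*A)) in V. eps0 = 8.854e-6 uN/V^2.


Step 1: Compute numerator: 8 * k * d0^3 = 8 * 2.814 * 9^3 = 16411.248
Step 2: Compute denominator: 27 * eps0 * A = 27 * 8.854e-6 * 63781 = 15.247358
Step 3: Vpi = sqrt(16411.248 / 15.247358)
Vpi = 32.81 V


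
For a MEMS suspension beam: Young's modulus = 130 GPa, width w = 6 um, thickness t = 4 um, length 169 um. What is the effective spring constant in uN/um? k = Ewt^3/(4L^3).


Step 1: Convert E to consistent units (1 GPa = 1000 uN/um^2).
E = 130 GPa = 130000 uN/um^2
Step 2: Compute t^3 = 4^3 = 64
Step 3: Compute L^3 = 169^3 = 4826809
Step 4: k = 130000 * 6 * 64 / (4 * 4826809)
k = 2.5856 uN/um


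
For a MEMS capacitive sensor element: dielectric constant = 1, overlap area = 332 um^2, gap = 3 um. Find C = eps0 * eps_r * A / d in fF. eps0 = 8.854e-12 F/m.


Step 1: Convert area to m^2: A = 332e-12 m^2
Step 2: Convert gap to m: d = 3e-6 m
Step 3: C = eps0 * eps_r * A / d
C = 8.854e-12 * 1 * 332e-12 / 3e-6
Step 4: Convert to fF (multiply by 1e15).
C = 0.98 fF


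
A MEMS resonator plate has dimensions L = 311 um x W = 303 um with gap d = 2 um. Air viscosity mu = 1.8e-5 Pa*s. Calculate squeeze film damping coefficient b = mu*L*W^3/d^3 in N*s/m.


Step 1: Convert to SI.
L = 311e-6 m, W = 303e-6 m, d = 2e-6 m
Step 2: W^3 = (303e-6)^3 = 2.78e-11 m^3
Step 3: d^3 = (2e-6)^3 = 8.00e-18 m^3
Step 4: b = 1.8e-5 * 311e-6 * 2.78e-11 / 8.00e-18
b = 1.95e-02 N*s/m


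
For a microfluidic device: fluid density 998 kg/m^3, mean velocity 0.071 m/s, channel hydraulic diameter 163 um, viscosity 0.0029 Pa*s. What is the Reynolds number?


Step 1: Convert Dh to meters: Dh = 163e-6 m
Step 2: Re = rho * v * Dh / mu
Re = 998 * 0.071 * 163e-6 / 0.0029
Re = 3.983


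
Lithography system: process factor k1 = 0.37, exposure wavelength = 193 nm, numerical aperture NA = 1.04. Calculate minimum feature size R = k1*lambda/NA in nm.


Step 1: Identify values: k1 = 0.37, lambda = 193 nm, NA = 1.04
Step 2: R = k1 * lambda / NA
R = 0.37 * 193 / 1.04
R = 68.7 nm


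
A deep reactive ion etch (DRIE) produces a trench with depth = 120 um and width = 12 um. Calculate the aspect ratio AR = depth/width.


Step 1: AR = depth / width
Step 2: AR = 120 / 12
AR = 10.0


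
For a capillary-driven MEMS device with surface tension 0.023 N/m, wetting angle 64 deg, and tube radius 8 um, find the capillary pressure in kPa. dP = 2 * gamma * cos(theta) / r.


Step 1: cos(64 deg) = 0.4384
Step 2: Convert r to m: r = 8e-6 m
Step 3: dP = 2 * 0.023 * 0.4384 / 8e-6 = 2520.8 Pa
Step 4: Convert Pa to kPa (divide by 1000).
dP = 2.52 kPa


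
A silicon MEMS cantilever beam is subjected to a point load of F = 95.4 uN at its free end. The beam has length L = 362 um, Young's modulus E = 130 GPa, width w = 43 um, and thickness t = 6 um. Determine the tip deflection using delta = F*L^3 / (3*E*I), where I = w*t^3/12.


Step 1: Calculate the second moment of area.
I = w * t^3 / 12 = 43 * 6^3 / 12 = 774.0 um^4
Step 2: Convert E to consistent units (1 GPa = 1000 uN/um^2).
E = 130 GPa = 130000 uN/um^2
Step 3: Calculate tip deflection.
delta = F * L^3 / (3 * E * I)
delta = 95.4 * 362^3 / (3 * 130000 * 774.0)
delta = 14.9923 um


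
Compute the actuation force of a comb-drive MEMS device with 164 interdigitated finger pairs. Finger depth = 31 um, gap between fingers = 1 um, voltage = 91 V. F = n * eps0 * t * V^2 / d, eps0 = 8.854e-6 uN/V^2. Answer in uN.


Step 1: Parameters: n=164, eps0=8.854e-6 uN/V^2, t=31 um, V=91 V, d=1 um
Step 2: V^2 = 8281
Step 3: F = 164 * 8.854e-6 * 31 * 8281 / 1
F = 372.759 uN


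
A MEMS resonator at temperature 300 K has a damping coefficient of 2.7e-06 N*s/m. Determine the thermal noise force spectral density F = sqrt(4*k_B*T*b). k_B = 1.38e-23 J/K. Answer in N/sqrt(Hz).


Step 1: Compute 4 * k_B * T * b
= 4 * 1.38e-23 * 300 * 2.7e-06
= 4.4712e-26 N^2/Hz
Step 2: F_noise = sqrt(4.4712e-26)
F_noise = 2.11e-13 N/sqrt(Hz)


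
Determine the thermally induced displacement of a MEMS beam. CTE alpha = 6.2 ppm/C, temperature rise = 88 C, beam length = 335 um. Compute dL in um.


Step 1: Convert CTE: alpha = 6.2 ppm/C = 6.2e-6 /C
Step 2: dL = 6.2e-6 * 88 * 335
dL = 0.1828 um


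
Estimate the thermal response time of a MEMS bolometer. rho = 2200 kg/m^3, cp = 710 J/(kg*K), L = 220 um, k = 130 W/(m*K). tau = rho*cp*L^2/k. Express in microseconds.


Step 1: Convert L to m: L = 220e-6 m
Step 2: L^2 = (220e-6)^2 = 4.84e-08 m^2
Step 3: tau = 2200 * 710 * 4.84e-08 / 130 = 5.8154462e-04 s
Step 4: Convert to microseconds (multiply by 1e6).
tau = 581.545 us


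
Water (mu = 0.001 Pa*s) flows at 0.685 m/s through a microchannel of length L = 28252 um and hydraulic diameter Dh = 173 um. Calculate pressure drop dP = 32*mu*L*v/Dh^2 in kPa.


Step 1: Convert to SI: L = 28252e-6 m, Dh = 173e-6 m
Step 2: dP = 32 * 0.001 * 28252e-6 * 0.685 / (173e-6)^2
Step 3: dP = 20691.77 Pa
Step 4: Convert to kPa: dP = 20.69 kPa


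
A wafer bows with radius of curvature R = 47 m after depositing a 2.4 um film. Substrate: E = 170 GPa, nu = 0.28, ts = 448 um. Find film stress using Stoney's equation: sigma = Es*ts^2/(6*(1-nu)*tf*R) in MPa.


Step 1: Compute numerator: Es * ts^2 = 170 * 448^2 = 34119680 (GPa*um^2)
Step 2: Compute denominator (R in um): 6*(1-nu)*tf*R = 6*0.72*2.4*47e6 = 487296000.0 (um^2)
Step 3: sigma (GPa) = 34119680 / 487296000.0 = 7.0018e-02 GPa
Step 4: Convert to MPa (x1000): sigma = 70.0 MPa


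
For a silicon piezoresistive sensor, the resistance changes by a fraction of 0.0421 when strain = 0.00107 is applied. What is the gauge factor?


Step 1: Identify values.
dR/R = 0.0421, strain = 0.00107
Step 2: GF = (dR/R) / strain = 0.0421 / 0.00107
GF = 39.3


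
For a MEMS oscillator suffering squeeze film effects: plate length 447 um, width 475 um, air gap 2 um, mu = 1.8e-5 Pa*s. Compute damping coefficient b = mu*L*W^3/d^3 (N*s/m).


Step 1: Convert to SI.
L = 447e-6 m, W = 475e-6 m, d = 2e-6 m
Step 2: W^3 = (475e-6)^3 = 1.07e-10 m^3
Step 3: d^3 = (2e-6)^3 = 8.00e-18 m^3
Step 4: b = 1.8e-5 * 447e-6 * 1.07e-10 / 8.00e-18
b = 1.08e-01 N*s/m


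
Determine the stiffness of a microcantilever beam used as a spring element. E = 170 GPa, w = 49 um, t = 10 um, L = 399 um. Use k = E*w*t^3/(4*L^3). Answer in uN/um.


Step 1: Convert E to consistent units (1 GPa = 1000 uN/um^2).
E = 170 GPa = 170000 uN/um^2
Step 2: Compute t^3 = 10^3 = 1000
Step 3: Compute L^3 = 399^3 = 63521199
Step 4: k = 170000 * 49 * 1000 / (4 * 63521199)
k = 32.7843 uN/um


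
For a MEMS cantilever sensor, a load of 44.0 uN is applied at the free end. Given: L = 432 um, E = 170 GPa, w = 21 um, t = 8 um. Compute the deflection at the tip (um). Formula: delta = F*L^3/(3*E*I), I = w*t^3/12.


Step 1: Calculate the second moment of area.
I = w * t^3 / 12 = 21 * 8^3 / 12 = 896.0 um^4
Step 2: Convert E to consistent units (1 GPa = 1000 uN/um^2).
E = 170 GPa = 170000 uN/um^2
Step 3: Calculate tip deflection.
delta = F * L^3 / (3 * E * I)
delta = 44.0 * 432^3 / (3 * 170000 * 896.0)
delta = 7.7629 um


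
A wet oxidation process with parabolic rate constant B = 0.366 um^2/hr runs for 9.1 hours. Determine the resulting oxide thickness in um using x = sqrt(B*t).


Step 1: Compute B*t = 0.366 * 9.1 = 3.3306
Step 2: x = sqrt(3.3306)
x = 1.825 um


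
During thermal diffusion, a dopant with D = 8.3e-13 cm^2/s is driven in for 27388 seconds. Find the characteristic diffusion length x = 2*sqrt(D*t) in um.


Step 1: Compute D*t = 8.3e-13 * 27388 = 2.273204e-08 cm^2
Step 2: sqrt(D*t) = 1.50771e-04 cm
Step 3: x = 2 * 1.50771e-04 cm = 3.01542e-04 cm
Step 4: Convert to um (1 cm = 1e4 um): x = 3.015 um


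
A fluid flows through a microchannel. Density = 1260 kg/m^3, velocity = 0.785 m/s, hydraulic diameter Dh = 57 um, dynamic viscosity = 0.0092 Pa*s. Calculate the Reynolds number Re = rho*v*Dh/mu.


Step 1: Convert Dh to meters: Dh = 57e-6 m
Step 2: Re = rho * v * Dh / mu
Re = 1260 * 0.785 * 57e-6 / 0.0092
Re = 6.128


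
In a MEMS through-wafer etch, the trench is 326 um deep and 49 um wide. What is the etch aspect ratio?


Step 1: AR = depth / width
Step 2: AR = 326 / 49
AR = 6.7


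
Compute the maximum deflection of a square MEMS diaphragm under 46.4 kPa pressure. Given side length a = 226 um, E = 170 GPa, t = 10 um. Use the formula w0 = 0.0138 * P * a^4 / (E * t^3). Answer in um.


Step 1: Convert pressure to compatible units (E is in GPa, so P in GPa).
P = 46.4 kPa = 46.4e-6 GPa
Step 2: Compute numerator: 0.0138 * P * a^4.
a^4 = 226^4 = 2608757776
numerator = 0.0138 * 46.4e-6 * 2608757776 = 1.67e+03
Step 3: Compute denominator: E * t^3 = 170 * 10^3 = 170000
Step 4: w0 = numerator / denominator = 1.67e+03 / 170000 = 0.0098 um


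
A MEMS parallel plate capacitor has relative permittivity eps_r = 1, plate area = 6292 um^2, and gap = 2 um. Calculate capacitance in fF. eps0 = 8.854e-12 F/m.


Step 1: Convert area to m^2: A = 6292e-12 m^2
Step 2: Convert gap to m: d = 2e-6 m
Step 3: C = eps0 * eps_r * A / d
C = 8.854e-12 * 1 * 6292e-12 / 2e-6
Step 4: Convert to fF (multiply by 1e15).
C = 27.85 fF


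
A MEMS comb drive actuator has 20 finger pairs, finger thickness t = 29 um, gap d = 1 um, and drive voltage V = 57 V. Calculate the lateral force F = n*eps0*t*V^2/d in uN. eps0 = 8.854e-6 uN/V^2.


Step 1: Parameters: n=20, eps0=8.854e-6 uN/V^2, t=29 um, V=57 V, d=1 um
Step 2: V^2 = 3249
Step 3: F = 20 * 8.854e-6 * 29 * 3249 / 1
F = 16.685 uN


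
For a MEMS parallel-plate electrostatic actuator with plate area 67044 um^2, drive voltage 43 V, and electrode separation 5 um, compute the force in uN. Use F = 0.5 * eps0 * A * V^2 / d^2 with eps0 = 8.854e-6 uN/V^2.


Step 1: Identify parameters.
eps0 = 8.854e-6 uN/V^2, A = 67044 um^2, V = 43 V, d = 5 um
Step 2: Compute V^2 = 43^2 = 1849
Step 3: Compute d^2 = 5^2 = 25
Step 4: F = 0.5 * 8.854e-6 * 67044 * 1849 / 25
F = 21.952 uN


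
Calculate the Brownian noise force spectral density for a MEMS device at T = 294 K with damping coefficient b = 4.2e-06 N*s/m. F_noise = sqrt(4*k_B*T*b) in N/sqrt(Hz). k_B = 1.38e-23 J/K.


Step 1: Compute 4 * k_B * T * b
= 4 * 1.38e-23 * 294 * 4.2e-06
= 6.8161e-26 N^2/Hz
Step 2: F_noise = sqrt(6.8161e-26)
F_noise = 2.61e-13 N/sqrt(Hz)


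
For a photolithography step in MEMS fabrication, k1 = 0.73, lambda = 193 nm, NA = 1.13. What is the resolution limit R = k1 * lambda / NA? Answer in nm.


Step 1: Identify values: k1 = 0.73, lambda = 193 nm, NA = 1.13
Step 2: R = k1 * lambda / NA
R = 0.73 * 193 / 1.13
R = 124.7 nm


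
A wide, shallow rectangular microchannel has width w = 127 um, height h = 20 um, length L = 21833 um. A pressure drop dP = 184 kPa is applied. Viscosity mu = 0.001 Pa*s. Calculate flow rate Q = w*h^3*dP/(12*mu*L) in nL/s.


Step 1: Convert all dimensions to SI (meters).
w = 127e-6 m, h = 20e-6 m, L = 21833e-6 m, dP = 184e3 Pa
Step 2: Q = w * h^3 * dP / (12 * mu * L)
Q = 127e-6 * (20e-6)^3 * 184e3 / (12 * 0.001 * 21833e-6) = 7.1353761e-10 m^3/s
Step 3: Convert Q from m^3/s to nL/s (1 m^3 = 1e12 nL, so multiply by 1e12).
Q = 713.538 nL/s


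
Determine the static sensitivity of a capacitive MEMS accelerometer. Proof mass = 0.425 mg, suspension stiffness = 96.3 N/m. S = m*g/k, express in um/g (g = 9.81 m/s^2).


Step 1: Convert mass: m = 0.425 mg = 4.25e-07 kg
Step 2: S = m * g / k = 4.25e-07 * 9.81 / 96.3
Step 3: S = 4.33e-08 m/g
Step 4: Convert to um/g: S = 0.043 um/g


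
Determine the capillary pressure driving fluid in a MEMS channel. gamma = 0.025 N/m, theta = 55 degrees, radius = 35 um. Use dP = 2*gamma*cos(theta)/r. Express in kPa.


Step 1: cos(55 deg) = 0.5736
Step 2: Convert r to m: r = 35e-6 m
Step 3: dP = 2 * 0.025 * 0.5736 / 35e-6 = 819.4 Pa
Step 4: Convert Pa to kPa (divide by 1000).
dP = 0.82 kPa


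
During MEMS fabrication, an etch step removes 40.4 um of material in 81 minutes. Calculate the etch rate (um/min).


Step 1: Etch rate = depth / time
Step 2: rate = 40.4 / 81
rate = 0.499 um/min


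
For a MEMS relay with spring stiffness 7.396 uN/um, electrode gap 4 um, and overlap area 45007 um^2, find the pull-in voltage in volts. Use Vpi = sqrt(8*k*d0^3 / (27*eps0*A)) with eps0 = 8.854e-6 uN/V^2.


Step 1: Compute numerator: 8 * k * d0^3 = 8 * 7.396 * 4^3 = 3786.752
Step 2: Compute denominator: 27 * eps0 * A = 27 * 8.854e-6 * 45007 = 10.759283
Step 3: Vpi = sqrt(3786.752 / 10.759283)
Vpi = 18.76 V


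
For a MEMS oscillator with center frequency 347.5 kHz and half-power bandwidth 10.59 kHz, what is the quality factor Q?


Step 1: Q = f0 / bandwidth
Step 2: Q = 347.5 / 10.59
Q = 32.8


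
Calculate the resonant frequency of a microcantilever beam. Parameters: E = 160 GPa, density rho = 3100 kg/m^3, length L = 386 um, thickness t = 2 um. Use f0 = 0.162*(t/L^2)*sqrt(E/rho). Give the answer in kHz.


Step 1: Convert units to SI.
t_SI = 2e-6 m, L_SI = 386e-6 m
Step 2: Calculate sqrt(E/rho).
sqrt(160e9 / 3100) = 7184.21 m/s
Step 3: Compute f0.
f0 = 0.162 * 2e-6 / (386e-6)^2 * 7184.21 = 15622.5 Hz = 15.62 kHz


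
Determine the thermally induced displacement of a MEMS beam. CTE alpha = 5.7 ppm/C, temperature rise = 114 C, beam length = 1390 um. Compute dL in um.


Step 1: Convert CTE: alpha = 5.7 ppm/C = 5.7e-6 /C
Step 2: dL = 5.7e-6 * 114 * 1390
dL = 0.9032 um


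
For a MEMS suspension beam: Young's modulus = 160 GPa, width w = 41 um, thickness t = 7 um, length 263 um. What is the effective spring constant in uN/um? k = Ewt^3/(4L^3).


Step 1: Convert E to consistent units (1 GPa = 1000 uN/um^2).
E = 160 GPa = 160000 uN/um^2
Step 2: Compute t^3 = 7^3 = 343
Step 3: Compute L^3 = 263^3 = 18191447
Step 4: k = 160000 * 41 * 343 / (4 * 18191447)
k = 30.9222 uN/um


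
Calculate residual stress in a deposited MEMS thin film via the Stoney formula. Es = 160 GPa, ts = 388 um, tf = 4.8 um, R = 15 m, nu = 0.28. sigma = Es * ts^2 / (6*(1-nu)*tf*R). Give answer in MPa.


Step 1: Compute numerator: Es * ts^2 = 160 * 388^2 = 24087040 (GPa*um^2)
Step 2: Compute denominator (R in um): 6*(1-nu)*tf*R = 6*0.72*4.8*15e6 = 311040000.0 (um^2)
Step 3: sigma (GPa) = 24087040 / 311040000.0 = 7.744e-02 GPa
Step 4: Convert to MPa (x1000): sigma = 77.4 MPa


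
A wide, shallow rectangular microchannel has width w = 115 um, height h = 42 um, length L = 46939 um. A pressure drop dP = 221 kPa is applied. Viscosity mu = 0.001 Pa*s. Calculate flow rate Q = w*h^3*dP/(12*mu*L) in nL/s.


Step 1: Convert all dimensions to SI (meters).
w = 115e-6 m, h = 42e-6 m, L = 46939e-6 m, dP = 221e3 Pa
Step 2: Q = w * h^3 * dP / (12 * mu * L)
Q = 115e-6 * (42e-6)^3 * 221e3 / (12 * 0.001 * 46939e-6) = 3.34289631e-09 m^3/s
Step 3: Convert Q from m^3/s to nL/s (1 m^3 = 1e12 nL, so multiply by 1e12).
Q = 3342.896 nL/s
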